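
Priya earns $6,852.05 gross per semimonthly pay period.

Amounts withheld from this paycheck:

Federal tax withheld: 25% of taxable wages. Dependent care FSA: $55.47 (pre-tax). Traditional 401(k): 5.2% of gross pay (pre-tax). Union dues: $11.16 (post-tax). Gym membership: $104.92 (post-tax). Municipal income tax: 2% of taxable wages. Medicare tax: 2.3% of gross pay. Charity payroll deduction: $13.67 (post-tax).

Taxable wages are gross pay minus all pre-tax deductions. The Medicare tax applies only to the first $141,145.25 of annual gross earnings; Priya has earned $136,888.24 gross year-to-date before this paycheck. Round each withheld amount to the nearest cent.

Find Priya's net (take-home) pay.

$4,473.73

Dependent care FSA: $55.47
Traditional 401(k): $6,852.05 × 0.052 = $356.31
Pre-tax total = $55.47 + $356.31 = $411.78
Taxable wages = $6,852.05 − $411.78 = $6,440.27
Federal tax withheld: $6,440.27 × 0.25 = $1,610.07
Municipal income tax: $6,440.27 × 0.02 = $128.81
Medicare tax: only $141,145.25 − $136,888.24 = $4,257.01 of this check is subject → $4,257.01 × 0.023 = $97.91
Union dues: $11.16
Gym membership: $104.92
Charity payroll deduction: $13.67
Total deductions = $55.47 + $356.31 + $1,610.07 + $128.81 + $97.91 + $11.16 + $104.92 + $13.67 = $2,378.32
Net pay = $6,852.05 − $2,378.32 = $4,473.73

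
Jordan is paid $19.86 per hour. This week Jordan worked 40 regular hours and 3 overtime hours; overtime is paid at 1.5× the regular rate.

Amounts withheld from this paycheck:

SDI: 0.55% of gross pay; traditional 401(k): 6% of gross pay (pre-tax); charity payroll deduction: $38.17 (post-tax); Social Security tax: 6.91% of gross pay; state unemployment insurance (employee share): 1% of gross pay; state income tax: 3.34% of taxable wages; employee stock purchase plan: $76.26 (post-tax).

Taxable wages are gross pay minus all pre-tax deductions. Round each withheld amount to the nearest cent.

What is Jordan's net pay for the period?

Regular pay: 40 × $19.86 = $794.40
Overtime pay: 3 × $19.86 × 1.5 = $89.37
Gross pay = $794.40 + $89.37 = $883.77
Traditional 401(k): $883.77 × 0.06 = $53.03
Taxable wages = $883.77 − $53.03 = $830.74
State income tax: $830.74 × 0.0334 = $27.75
Social Security tax: $883.77 × 0.0691 = $61.07
SDI: $883.77 × 0.0055 = $4.86
State unemployment insurance (employee share): $883.77 × 0.01 = $8.84
Charity payroll deduction: $38.17
Employee stock purchase plan: $76.26
Total deductions = $53.03 + $27.75 + $61.07 + $4.86 + $8.84 + $38.17 + $76.26 = $269.98
Net pay = $883.77 − $269.98 = $613.79

$613.79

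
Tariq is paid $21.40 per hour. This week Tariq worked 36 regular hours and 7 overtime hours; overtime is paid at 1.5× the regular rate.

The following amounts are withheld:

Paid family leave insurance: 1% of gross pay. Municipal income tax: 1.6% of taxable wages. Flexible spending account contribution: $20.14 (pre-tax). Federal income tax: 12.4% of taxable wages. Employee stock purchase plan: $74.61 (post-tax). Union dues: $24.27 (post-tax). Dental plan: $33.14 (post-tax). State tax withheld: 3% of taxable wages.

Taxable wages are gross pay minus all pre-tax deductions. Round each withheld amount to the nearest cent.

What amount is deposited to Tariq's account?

$667.24

Regular pay: 36 × $21.40 = $770.40
Overtime pay: 7 × $21.40 × 1.5 = $224.70
Gross pay = $770.40 + $224.70 = $995.10
Flexible spending account contribution: $20.14
Taxable wages = $995.10 − $20.14 = $974.96
State tax withheld: $974.96 × 0.03 = $29.25
Federal income tax: $974.96 × 0.124 = $120.90
Municipal income tax: $974.96 × 0.016 = $15.60
Paid family leave insurance: $995.10 × 0.01 = $9.95
Employee stock purchase plan: $74.61
Union dues: $24.27
Dental plan: $33.14
Total deductions = $20.14 + $29.25 + $120.90 + $15.60 + $9.95 + $74.61 + $24.27 + $33.14 = $327.86
Net pay = $995.10 − $327.86 = $667.24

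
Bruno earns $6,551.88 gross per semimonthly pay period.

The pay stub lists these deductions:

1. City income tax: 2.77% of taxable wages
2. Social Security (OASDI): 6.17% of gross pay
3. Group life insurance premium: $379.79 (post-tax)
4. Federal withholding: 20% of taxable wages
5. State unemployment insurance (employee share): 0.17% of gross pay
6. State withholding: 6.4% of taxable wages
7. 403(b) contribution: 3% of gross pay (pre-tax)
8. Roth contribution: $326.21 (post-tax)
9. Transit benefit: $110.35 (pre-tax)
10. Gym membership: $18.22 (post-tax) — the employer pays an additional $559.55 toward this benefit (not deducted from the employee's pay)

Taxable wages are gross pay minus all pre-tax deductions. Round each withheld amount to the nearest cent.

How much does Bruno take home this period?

403(b) contribution: $6,551.88 × 0.03 = $196.56
Transit benefit: $110.35
Pre-tax total = $196.56 + $110.35 = $306.91
Taxable wages = $6,551.88 − $306.91 = $6,244.97
Federal withholding: $6,244.97 × 0.2 = $1,248.99
City income tax: $6,244.97 × 0.0277 = $172.99
State withholding: $6,244.97 × 0.064 = $399.68
Social Security (OASDI): $6,551.88 × 0.0617 = $404.25
State unemployment insurance (employee share): $6,551.88 × 0.0017 = $11.14
Group life insurance premium: $379.79
Gym membership: $18.22
Roth contribution: $326.21
(Employer's $559.55 toward gym membership is not withheld from the employee.)
Total deductions = $196.56 + $110.35 + $1,248.99 + $172.99 + $399.68 + $404.25 + $11.14 + $379.79 + $18.22 + $326.21 = $3,268.18
Net pay = $6,551.88 − $3,268.18 = $3,283.70

$3,283.70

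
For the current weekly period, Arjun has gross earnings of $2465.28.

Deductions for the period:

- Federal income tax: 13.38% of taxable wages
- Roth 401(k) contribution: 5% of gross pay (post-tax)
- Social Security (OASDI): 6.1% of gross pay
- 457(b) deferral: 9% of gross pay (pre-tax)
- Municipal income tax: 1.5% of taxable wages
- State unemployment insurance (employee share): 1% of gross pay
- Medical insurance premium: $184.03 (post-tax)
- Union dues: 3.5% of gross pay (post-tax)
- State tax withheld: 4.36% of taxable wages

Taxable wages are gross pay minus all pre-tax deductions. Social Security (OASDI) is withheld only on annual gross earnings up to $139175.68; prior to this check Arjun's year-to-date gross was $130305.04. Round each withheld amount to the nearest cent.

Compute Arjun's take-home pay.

457(b) deferral: $2465.28 × 0.09 = $221.88
Taxable wages = $2465.28 − $221.88 = $2243.40
Federal income tax: $2243.40 × 0.1338 = $300.17
Municipal income tax: $2243.40 × 0.015 = $33.65
State tax withheld: $2243.40 × 0.0436 = $97.81
State unemployment insurance (employee share): $2465.28 × 0.01 = $24.65
Social Security (OASDI): cap not yet reached, full $2465.28 is subject → $2465.28 × 0.061 = $150.38
Union dues: $2465.28 × 0.035 = $86.28
Roth 401(k) contribution: $2465.28 × 0.05 = $123.26
Medical insurance premium: $184.03
Total deductions = $221.88 + $300.17 + $33.65 + $97.81 + $24.65 + $150.38 + $86.28 + $123.26 + $184.03 = $1222.11
Net pay = $2465.28 − $1222.11 = $1243.17

$1243.17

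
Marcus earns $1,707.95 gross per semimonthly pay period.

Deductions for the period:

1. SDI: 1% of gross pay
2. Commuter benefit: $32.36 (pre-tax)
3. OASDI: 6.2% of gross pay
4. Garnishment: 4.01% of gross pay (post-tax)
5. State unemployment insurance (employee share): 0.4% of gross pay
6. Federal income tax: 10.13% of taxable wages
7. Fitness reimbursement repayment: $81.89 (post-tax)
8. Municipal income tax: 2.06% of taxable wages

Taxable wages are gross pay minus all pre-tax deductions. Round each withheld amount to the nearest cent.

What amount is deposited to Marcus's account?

Commuter benefit: $32.36
Taxable wages = $1,707.95 − $32.36 = $1,675.59
Municipal income tax: $1,675.59 × 0.0206 = $34.52
Federal income tax: $1,675.59 × 0.1013 = $169.74
OASDI: $1,707.95 × 0.062 = $105.89
SDI: $1,707.95 × 0.01 = $17.08
State unemployment insurance (employee share): $1,707.95 × 0.004 = $6.83
Garnishment: $1,707.95 × 0.0401 = $68.49
Fitness reimbursement repayment: $81.89
Total deductions = $32.36 + $34.52 + $169.74 + $105.89 + $17.08 + $6.83 + $68.49 + $81.89 = $516.80
Net pay = $1,707.95 − $516.80 = $1,191.15

$1,191.15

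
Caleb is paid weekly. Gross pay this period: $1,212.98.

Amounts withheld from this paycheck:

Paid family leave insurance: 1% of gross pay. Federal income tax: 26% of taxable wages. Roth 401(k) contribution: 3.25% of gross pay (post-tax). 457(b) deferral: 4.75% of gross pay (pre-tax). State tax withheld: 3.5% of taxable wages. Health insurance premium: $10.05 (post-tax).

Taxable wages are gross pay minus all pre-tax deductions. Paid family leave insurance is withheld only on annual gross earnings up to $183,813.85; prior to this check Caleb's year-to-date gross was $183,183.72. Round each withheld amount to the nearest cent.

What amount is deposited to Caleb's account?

$758.76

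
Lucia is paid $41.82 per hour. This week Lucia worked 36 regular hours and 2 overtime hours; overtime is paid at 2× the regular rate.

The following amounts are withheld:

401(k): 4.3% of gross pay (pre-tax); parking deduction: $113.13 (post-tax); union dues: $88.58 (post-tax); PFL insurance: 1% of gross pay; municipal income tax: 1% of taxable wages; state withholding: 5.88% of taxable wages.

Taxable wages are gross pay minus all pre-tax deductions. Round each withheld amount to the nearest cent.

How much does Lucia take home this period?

Regular pay: 36 × $41.82 = $1,505.52
Overtime pay: 2 × $41.82 × 2 = $167.28
Gross pay = $1,505.52 + $167.28 = $1,672.80
401(k): $1,672.80 × 0.043 = $71.93
Taxable wages = $1,672.80 − $71.93 = $1,600.87
State withholding: $1,600.87 × 0.0588 = $94.13
Municipal income tax: $1,600.87 × 0.01 = $16.01
PFL insurance: $1,672.80 × 0.01 = $16.73
Union dues: $88.58
Parking deduction: $113.13
Total deductions = $71.93 + $94.13 + $16.01 + $16.73 + $88.58 + $113.13 = $400.51
Net pay = $1,672.80 − $400.51 = $1,272.29

$1,272.29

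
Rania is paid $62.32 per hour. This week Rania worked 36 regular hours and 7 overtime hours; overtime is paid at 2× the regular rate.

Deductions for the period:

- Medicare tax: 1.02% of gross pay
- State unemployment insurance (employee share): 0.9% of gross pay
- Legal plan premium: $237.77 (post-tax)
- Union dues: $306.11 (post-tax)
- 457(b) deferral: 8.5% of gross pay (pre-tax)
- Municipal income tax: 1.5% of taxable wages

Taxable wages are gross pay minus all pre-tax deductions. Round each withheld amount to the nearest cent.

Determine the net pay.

$2,204.67

Regular pay: 36 × $62.32 = $2,243.52
Overtime pay: 7 × $62.32 × 2 = $872.48
Gross pay = $2,243.52 + $872.48 = $3,116.00
457(b) deferral: $3,116.00 × 0.085 = $264.86
Taxable wages = $3,116.00 − $264.86 = $2,851.14
Municipal income tax: $2,851.14 × 0.015 = $42.77
Medicare tax: $3,116.00 × 0.0102 = $31.78
State unemployment insurance (employee share): $3,116.00 × 0.009 = $28.04
Legal plan premium: $237.77
Union dues: $306.11
Total deductions = $264.86 + $42.77 + $31.78 + $28.04 + $237.77 + $306.11 = $911.33
Net pay = $3,116.00 − $911.33 = $2,204.67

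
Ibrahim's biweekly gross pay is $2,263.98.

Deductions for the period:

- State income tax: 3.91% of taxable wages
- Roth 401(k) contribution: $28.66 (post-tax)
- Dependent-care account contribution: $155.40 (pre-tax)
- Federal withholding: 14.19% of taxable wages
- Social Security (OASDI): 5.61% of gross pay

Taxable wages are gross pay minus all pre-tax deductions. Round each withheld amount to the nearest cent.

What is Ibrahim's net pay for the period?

Dependent-care account contribution: $155.40
Taxable wages = $2,263.98 − $155.40 = $2,108.58
Federal withholding: $2,108.58 × 0.1419 = $299.21
State income tax: $2,108.58 × 0.0391 = $82.45
Social Security (OASDI): $2,263.98 × 0.0561 = $127.01
Roth 401(k) contribution: $28.66
Total deductions = $155.40 + $299.21 + $82.45 + $127.01 + $28.66 = $692.73
Net pay = $2,263.98 − $692.73 = $1,571.25

$1,571.25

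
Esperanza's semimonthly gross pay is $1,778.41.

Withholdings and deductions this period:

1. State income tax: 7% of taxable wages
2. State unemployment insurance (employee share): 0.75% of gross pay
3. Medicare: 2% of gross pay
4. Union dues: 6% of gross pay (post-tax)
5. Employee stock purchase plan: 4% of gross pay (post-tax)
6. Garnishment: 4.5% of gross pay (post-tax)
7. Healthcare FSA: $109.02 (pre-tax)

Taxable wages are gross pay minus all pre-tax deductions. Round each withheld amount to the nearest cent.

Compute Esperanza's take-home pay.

$1,245.75

Healthcare FSA: $109.02
Taxable wages = $1,778.41 − $109.02 = $1,669.39
State income tax: $1,669.39 × 0.07 = $116.86
State unemployment insurance (employee share): $1,778.41 × 0.0075 = $13.34
Medicare: $1,778.41 × 0.02 = $35.57
Union dues: $1,778.41 × 0.06 = $106.70
Employee stock purchase plan: $1,778.41 × 0.04 = $71.14
Garnishment: $1,778.41 × 0.045 = $80.03
Total deductions = $109.02 + $116.86 + $13.34 + $35.57 + $106.70 + $71.14 + $80.03 = $532.66
Net pay = $1,778.41 − $532.66 = $1,245.75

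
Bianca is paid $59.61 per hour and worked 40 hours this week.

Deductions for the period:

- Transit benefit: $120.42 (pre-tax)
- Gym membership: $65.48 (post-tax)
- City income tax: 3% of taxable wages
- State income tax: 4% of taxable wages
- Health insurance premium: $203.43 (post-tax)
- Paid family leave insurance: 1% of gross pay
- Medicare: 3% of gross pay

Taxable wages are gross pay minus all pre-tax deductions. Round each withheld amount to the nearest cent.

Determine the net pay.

Gross pay: 40 × $59.61 = $2384.40
Transit benefit: $120.42
Taxable wages = $2384.40 − $120.42 = $2263.98
City income tax: $2263.98 × 0.03 = $67.92
State income tax: $2263.98 × 0.04 = $90.56
Paid family leave insurance: $2384.40 × 0.01 = $23.84
Medicare: $2384.40 × 0.03 = $71.53
Health insurance premium: $203.43
Gym membership: $65.48
Total deductions = $120.42 + $67.92 + $90.56 + $23.84 + $71.53 + $203.43 + $65.48 = $643.18
Net pay = $2384.40 − $643.18 = $1741.22

$1741.22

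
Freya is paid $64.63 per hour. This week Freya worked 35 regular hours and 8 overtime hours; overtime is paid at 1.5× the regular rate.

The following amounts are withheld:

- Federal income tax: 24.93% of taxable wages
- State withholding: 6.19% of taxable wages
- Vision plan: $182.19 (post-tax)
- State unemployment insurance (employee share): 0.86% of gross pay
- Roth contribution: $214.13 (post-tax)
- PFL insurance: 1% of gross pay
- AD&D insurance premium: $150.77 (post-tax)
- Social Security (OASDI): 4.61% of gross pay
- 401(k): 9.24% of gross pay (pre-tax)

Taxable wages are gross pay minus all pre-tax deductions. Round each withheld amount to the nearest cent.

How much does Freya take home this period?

$1155.36

Regular pay: 35 × $64.63 = $2262.05
Overtime pay: 8 × $64.63 × 1.5 = $775.56
Gross pay = $2262.05 + $775.56 = $3037.61
401(k): $3037.61 × 0.0924 = $280.68
Taxable wages = $3037.61 − $280.68 = $2756.93
Federal income tax: $2756.93 × 0.2493 = $687.30
State withholding: $2756.93 × 0.0619 = $170.65
PFL insurance: $3037.61 × 0.01 = $30.38
Social Security (OASDI): $3037.61 × 0.0461 = $140.03
State unemployment insurance (employee share): $3037.61 × 0.0086 = $26.12
Roth contribution: $214.13
AD&D insurance premium: $150.77
Vision plan: $182.19
Total deductions = $280.68 + $687.30 + $170.65 + $30.38 + $140.03 + $26.12 + $214.13 + $150.77 + $182.19 = $1882.25
Net pay = $3037.61 − $1882.25 = $1155.36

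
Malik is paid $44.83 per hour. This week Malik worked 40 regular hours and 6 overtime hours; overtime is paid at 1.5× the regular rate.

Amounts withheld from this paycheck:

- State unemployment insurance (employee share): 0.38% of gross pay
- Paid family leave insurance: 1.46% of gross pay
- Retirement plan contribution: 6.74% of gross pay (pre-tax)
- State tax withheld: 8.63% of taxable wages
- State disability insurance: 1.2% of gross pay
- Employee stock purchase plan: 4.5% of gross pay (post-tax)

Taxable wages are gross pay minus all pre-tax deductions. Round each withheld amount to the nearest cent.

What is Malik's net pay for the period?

$1,706.18

Regular pay: 40 × $44.83 = $1,793.20
Overtime pay: 6 × $44.83 × 1.5 = $403.47
Gross pay = $1,793.20 + $403.47 = $2,196.67
Retirement plan contribution: $2,196.67 × 0.0674 = $148.06
Taxable wages = $2,196.67 − $148.06 = $2,048.61
State tax withheld: $2,048.61 × 0.0863 = $176.80
Paid family leave insurance: $2,196.67 × 0.0146 = $32.07
State unemployment insurance (employee share): $2,196.67 × 0.0038 = $8.35
State disability insurance: $2,196.67 × 0.012 = $26.36
Employee stock purchase plan: $2,196.67 × 0.045 = $98.85
Total deductions = $148.06 + $176.80 + $32.07 + $8.35 + $26.36 + $98.85 = $490.49
Net pay = $2,196.67 − $490.49 = $1,706.18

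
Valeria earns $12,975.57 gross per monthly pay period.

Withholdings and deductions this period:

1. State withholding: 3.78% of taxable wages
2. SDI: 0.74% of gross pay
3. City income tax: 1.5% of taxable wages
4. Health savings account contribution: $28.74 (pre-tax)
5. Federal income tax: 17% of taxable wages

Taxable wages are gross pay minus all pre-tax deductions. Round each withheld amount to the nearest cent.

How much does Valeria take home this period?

Health savings account contribution: $28.74
Taxable wages = $12,975.57 − $28.74 = $12,946.83
City income tax: $12,946.83 × 0.015 = $194.20
Federal income tax: $12,946.83 × 0.17 = $2,200.96
State withholding: $12,946.83 × 0.0378 = $489.39
SDI: $12,975.57 × 0.0074 = $96.02
Total deductions = $28.74 + $194.20 + $2,200.96 + $489.39 + $96.02 = $3,009.31
Net pay = $12,975.57 − $3,009.31 = $9,966.26

$9,966.26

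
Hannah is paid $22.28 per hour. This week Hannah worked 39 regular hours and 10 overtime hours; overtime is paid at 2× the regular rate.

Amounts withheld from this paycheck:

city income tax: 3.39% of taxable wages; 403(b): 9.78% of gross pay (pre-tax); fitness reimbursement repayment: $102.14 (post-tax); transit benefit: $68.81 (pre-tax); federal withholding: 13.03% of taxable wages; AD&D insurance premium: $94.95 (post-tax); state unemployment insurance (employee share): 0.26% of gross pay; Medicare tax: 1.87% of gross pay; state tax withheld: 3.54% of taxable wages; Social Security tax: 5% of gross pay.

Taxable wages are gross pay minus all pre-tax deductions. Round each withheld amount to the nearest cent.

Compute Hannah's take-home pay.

Regular pay: 39 × $22.28 = $868.92
Overtime pay: 10 × $22.28 × 2 = $445.60
Gross pay = $868.92 + $445.60 = $1,314.52
403(b): $1,314.52 × 0.0978 = $128.56
Transit benefit: $68.81
Pre-tax total = $128.56 + $68.81 = $197.37
Taxable wages = $1,314.52 − $197.37 = $1,117.15
Federal withholding: $1,117.15 × 0.1303 = $145.56
City income tax: $1,117.15 × 0.0339 = $37.87
State tax withheld: $1,117.15 × 0.0354 = $39.55
Social Security tax: $1,314.52 × 0.05 = $65.73
State unemployment insurance (employee share): $1,314.52 × 0.0026 = $3.42
Medicare tax: $1,314.52 × 0.0187 = $24.58
Fitness reimbursement repayment: $102.14
AD&D insurance premium: $94.95
Total deductions = $128.56 + $68.81 + $145.56 + $37.87 + $39.55 + $65.73 + $3.42 + $24.58 + $102.14 + $94.95 = $711.17
Net pay = $1,314.52 − $711.17 = $603.35

$603.35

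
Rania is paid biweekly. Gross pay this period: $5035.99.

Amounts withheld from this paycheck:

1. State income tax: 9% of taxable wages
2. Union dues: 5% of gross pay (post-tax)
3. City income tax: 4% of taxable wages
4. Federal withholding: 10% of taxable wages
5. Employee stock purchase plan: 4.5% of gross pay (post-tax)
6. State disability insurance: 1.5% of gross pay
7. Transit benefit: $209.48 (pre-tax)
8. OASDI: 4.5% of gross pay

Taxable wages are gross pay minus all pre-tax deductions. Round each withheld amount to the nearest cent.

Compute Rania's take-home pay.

$2935.83

Transit benefit: $209.48
Taxable wages = $5035.99 − $209.48 = $4826.51
Federal withholding: $4826.51 × 0.1 = $482.65
City income tax: $4826.51 × 0.04 = $193.06
State income tax: $4826.51 × 0.09 = $434.39
State disability insurance: $5035.99 × 0.015 = $75.54
OASDI: $5035.99 × 0.045 = $226.62
Employee stock purchase plan: $5035.99 × 0.045 = $226.62
Union dues: $5035.99 × 0.05 = $251.80
Total deductions = $209.48 + $482.65 + $193.06 + $434.39 + $75.54 + $226.62 + $226.62 + $251.80 = $2100.16
Net pay = $5035.99 − $2100.16 = $2935.83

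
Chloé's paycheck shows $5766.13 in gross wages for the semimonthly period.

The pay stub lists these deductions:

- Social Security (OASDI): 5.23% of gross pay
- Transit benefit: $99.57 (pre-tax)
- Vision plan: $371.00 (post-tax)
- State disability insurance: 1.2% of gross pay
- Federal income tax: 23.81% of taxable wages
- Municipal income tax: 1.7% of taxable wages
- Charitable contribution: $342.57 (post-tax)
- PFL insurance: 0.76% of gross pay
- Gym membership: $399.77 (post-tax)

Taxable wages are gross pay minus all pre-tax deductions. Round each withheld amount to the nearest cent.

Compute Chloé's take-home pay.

Transit benefit: $99.57
Taxable wages = $5766.13 − $99.57 = $5666.56
Municipal income tax: $5666.56 × 0.017 = $96.33
Federal income tax: $5666.56 × 0.2381 = $1349.21
State disability insurance: $5766.13 × 0.012 = $69.19
Social Security (OASDI): $5766.13 × 0.0523 = $301.57
PFL insurance: $5766.13 × 0.0076 = $43.82
Gym membership: $399.77
Charitable contribution: $342.57
Vision plan: $371.00
Total deductions = $99.57 + $96.33 + $1349.21 + $69.19 + $301.57 + $43.82 + $399.77 + $342.57 + $371.00 = $3073.03
Net pay = $5766.13 − $3073.03 = $2693.10

$2693.10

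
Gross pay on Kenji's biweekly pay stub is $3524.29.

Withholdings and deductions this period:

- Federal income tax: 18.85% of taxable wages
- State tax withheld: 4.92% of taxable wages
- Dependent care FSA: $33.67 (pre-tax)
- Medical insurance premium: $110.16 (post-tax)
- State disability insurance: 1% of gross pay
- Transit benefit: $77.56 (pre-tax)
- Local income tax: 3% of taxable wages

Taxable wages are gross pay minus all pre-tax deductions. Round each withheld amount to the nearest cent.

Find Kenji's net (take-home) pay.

Dependent care FSA: $33.67
Transit benefit: $77.56
Pre-tax total = $33.67 + $77.56 = $111.23
Taxable wages = $3524.29 − $111.23 = $3413.06
State tax withheld: $3413.06 × 0.0492 = $167.92
Federal income tax: $3413.06 × 0.1885 = $643.36
Local income tax: $3413.06 × 0.03 = $102.39
State disability insurance: $3524.29 × 0.01 = $35.24
Medical insurance premium: $110.16
Total deductions = $33.67 + $77.56 + $167.92 + $643.36 + $102.39 + $35.24 + $110.16 = $1170.30
Net pay = $3524.29 − $1170.30 = $2353.99

$2353.99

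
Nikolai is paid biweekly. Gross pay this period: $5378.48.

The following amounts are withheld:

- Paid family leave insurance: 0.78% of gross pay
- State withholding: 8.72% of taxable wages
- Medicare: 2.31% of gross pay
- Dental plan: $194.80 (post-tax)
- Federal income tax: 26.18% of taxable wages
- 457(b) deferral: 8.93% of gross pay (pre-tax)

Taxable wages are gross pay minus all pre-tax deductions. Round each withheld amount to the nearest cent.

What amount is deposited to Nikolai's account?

457(b) deferral: $5378.48 × 0.0893 = $480.30
Taxable wages = $5378.48 − $480.30 = $4898.18
Federal income tax: $4898.18 × 0.2618 = $1282.34
State withholding: $4898.18 × 0.0872 = $427.12
Medicare: $5378.48 × 0.0231 = $124.24
Paid family leave insurance: $5378.48 × 0.0078 = $41.95
Dental plan: $194.80
Total deductions = $480.30 + $1282.34 + $427.12 + $124.24 + $41.95 + $194.80 = $2550.75
Net pay = $5378.48 − $2550.75 = $2827.73

$2827.73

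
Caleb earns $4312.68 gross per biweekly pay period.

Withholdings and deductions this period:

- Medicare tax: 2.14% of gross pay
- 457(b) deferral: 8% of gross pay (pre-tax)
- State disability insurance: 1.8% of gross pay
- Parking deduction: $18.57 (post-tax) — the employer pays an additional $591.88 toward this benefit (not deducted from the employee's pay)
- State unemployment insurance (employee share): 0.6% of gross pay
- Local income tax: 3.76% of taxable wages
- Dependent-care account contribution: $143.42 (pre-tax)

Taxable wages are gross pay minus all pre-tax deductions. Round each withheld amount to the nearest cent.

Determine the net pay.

$3466.09

457(b) deferral: $4312.68 × 0.08 = $345.01
Dependent-care account contribution: $143.42
Pre-tax total = $345.01 + $143.42 = $488.43
Taxable wages = $4312.68 − $488.43 = $3824.25
Local income tax: $3824.25 × 0.0376 = $143.79
State disability insurance: $4312.68 × 0.018 = $77.63
Medicare tax: $4312.68 × 0.0214 = $92.29
State unemployment insurance (employee share): $4312.68 × 0.006 = $25.88
Parking deduction: $18.57
(Employer's $591.88 toward parking deduction is not withheld from the employee.)
Total deductions = $345.01 + $143.42 + $143.79 + $77.63 + $92.29 + $25.88 + $18.57 = $846.59
Net pay = $4312.68 − $846.59 = $3466.09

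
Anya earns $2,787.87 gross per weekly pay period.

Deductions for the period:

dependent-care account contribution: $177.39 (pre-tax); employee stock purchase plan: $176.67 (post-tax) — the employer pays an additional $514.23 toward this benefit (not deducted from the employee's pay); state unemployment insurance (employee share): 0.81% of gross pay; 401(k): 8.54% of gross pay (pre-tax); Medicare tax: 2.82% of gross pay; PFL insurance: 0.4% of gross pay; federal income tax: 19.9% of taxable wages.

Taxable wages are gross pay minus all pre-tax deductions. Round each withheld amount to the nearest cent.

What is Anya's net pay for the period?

$1,611.27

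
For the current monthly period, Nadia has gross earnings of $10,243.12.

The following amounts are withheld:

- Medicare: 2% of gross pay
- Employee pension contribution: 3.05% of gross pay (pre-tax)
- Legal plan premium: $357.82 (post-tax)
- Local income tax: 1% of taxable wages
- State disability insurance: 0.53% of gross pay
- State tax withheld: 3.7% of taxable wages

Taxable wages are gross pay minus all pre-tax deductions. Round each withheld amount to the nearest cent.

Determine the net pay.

$8,846.98

Employee pension contribution: $10,243.12 × 0.0305 = $312.42
Taxable wages = $10,243.12 − $312.42 = $9,930.70
State tax withheld: $9,930.70 × 0.037 = $367.44
Local income tax: $9,930.70 × 0.01 = $99.31
State disability insurance: $10,243.12 × 0.0053 = $54.29
Medicare: $10,243.12 × 0.02 = $204.86
Legal plan premium: $357.82
Total deductions = $312.42 + $367.44 + $99.31 + $54.29 + $204.86 + $357.82 = $1,396.14
Net pay = $10,243.12 − $1,396.14 = $8,846.98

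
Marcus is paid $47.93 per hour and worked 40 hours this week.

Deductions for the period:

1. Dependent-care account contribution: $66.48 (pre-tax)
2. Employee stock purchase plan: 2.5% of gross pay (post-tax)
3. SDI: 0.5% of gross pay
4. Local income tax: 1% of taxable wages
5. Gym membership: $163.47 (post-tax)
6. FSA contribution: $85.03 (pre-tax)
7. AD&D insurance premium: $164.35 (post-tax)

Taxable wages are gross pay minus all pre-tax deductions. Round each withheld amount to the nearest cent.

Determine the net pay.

Gross pay: 40 × $47.93 = $1,917.20
FSA contribution: $85.03
Dependent-care account contribution: $66.48
Pre-tax total = $85.03 + $66.48 = $151.51
Taxable wages = $1,917.20 − $151.51 = $1,765.69
Local income tax: $1,765.69 × 0.01 = $17.66
SDI: $1,917.20 × 0.005 = $9.59
Employee stock purchase plan: $1,917.20 × 0.025 = $47.93
AD&D insurance premium: $164.35
Gym membership: $163.47
Total deductions = $85.03 + $66.48 + $17.66 + $9.59 + $47.93 + $164.35 + $163.47 = $554.51
Net pay = $1,917.20 − $554.51 = $1,362.69

$1,362.69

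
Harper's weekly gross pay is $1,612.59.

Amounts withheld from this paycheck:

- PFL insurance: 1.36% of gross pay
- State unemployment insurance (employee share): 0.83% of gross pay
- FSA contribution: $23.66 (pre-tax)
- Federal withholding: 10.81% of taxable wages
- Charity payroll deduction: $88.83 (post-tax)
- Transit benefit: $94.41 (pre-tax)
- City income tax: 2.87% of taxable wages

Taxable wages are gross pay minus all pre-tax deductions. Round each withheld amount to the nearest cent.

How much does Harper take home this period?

$1,165.93

Transit benefit: $94.41
FSA contribution: $23.66
Pre-tax total = $94.41 + $23.66 = $118.07
Taxable wages = $1,612.59 − $118.07 = $1,494.52
Federal withholding: $1,494.52 × 0.1081 = $161.56
City income tax: $1,494.52 × 0.0287 = $42.89
State unemployment insurance (employee share): $1,612.59 × 0.0083 = $13.38
PFL insurance: $1,612.59 × 0.0136 = $21.93
Charity payroll deduction: $88.83
Total deductions = $94.41 + $23.66 + $161.56 + $42.89 + $13.38 + $21.93 + $88.83 = $446.66
Net pay = $1,612.59 − $446.66 = $1,165.93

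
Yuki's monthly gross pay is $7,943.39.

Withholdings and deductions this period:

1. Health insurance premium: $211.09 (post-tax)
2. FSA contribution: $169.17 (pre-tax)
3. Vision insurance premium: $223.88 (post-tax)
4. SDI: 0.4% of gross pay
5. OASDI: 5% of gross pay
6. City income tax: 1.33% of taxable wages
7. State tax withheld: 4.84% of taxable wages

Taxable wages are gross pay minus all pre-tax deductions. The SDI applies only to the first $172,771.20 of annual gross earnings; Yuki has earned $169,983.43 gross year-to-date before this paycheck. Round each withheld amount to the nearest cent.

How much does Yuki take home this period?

$6,451.26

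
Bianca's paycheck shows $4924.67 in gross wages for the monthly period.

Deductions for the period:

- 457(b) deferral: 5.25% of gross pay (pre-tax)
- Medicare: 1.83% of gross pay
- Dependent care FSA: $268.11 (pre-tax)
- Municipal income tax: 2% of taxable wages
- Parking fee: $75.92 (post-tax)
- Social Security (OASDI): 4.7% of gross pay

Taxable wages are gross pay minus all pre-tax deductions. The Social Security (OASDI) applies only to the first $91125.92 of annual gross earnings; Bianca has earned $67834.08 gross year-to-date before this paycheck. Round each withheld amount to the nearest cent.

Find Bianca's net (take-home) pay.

Dependent care FSA: $268.11
457(b) deferral: $4924.67 × 0.0525 = $258.55
Pre-tax total = $268.11 + $258.55 = $526.66
Taxable wages = $4924.67 − $526.66 = $4398.01
Municipal income tax: $4398.01 × 0.02 = $87.96
Medicare: $4924.67 × 0.0183 = $90.12
Social Security (OASDI): cap not yet reached, full $4924.67 is subject → $4924.67 × 0.047 = $231.46
Parking fee: $75.92
Total deductions = $268.11 + $258.55 + $87.96 + $90.12 + $231.46 + $75.92 = $1012.12
Net pay = $4924.67 − $1012.12 = $3912.55

$3912.55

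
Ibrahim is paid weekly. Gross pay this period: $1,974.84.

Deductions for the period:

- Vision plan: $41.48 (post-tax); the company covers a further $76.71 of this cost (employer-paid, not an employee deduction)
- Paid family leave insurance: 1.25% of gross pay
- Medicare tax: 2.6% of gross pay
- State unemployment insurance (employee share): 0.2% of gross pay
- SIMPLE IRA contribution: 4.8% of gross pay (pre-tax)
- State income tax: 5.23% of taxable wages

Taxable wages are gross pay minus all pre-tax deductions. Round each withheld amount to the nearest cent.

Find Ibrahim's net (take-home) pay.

$1,660.25

SIMPLE IRA contribution: $1,974.84 × 0.048 = $94.79
Taxable wages = $1,974.84 − $94.79 = $1,880.05
State income tax: $1,880.05 × 0.0523 = $98.33
State unemployment insurance (employee share): $1,974.84 × 0.002 = $3.95
Medicare tax: $1,974.84 × 0.026 = $51.35
Paid family leave insurance: $1,974.84 × 0.0125 = $24.69
Vision plan: $41.48
(Employer's $76.71 toward vision plan is not withheld from the employee.)
Total deductions = $94.79 + $98.33 + $3.95 + $51.35 + $24.69 + $41.48 = $314.59
Net pay = $1,974.84 − $314.59 = $1,660.25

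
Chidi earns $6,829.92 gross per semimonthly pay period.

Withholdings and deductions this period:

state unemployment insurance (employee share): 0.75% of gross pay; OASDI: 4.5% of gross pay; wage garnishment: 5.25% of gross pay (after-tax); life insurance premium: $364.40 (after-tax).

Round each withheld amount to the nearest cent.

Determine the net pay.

State unemployment insurance (employee share): $6,829.92 × 0.0075 = $51.22
OASDI: $6,829.92 × 0.045 = $307.35
Wage garnishment: $6,829.92 × 0.0525 = $358.57
Life insurance premium: $364.40
Total deductions = $51.22 + $307.35 + $358.57 + $364.40 = $1,081.54
Net pay = $6,829.92 − $1,081.54 = $5,748.38

$5,748.38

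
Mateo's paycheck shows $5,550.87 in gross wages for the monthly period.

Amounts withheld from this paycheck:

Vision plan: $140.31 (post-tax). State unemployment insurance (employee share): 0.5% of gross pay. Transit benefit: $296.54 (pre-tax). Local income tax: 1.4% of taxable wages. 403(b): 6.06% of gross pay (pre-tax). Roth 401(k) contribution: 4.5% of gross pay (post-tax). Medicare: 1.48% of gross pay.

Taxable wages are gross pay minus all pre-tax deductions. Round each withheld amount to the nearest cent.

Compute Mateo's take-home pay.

403(b): $5,550.87 × 0.0606 = $336.38
Transit benefit: $296.54
Pre-tax total = $336.38 + $296.54 = $632.92
Taxable wages = $5,550.87 − $632.92 = $4,917.95
Local income tax: $4,917.95 × 0.014 = $68.85
Medicare: $5,550.87 × 0.0148 = $82.15
State unemployment insurance (employee share): $5,550.87 × 0.005 = $27.75
Vision plan: $140.31
Roth 401(k) contribution: $5,550.87 × 0.045 = $249.79
Total deductions = $336.38 + $296.54 + $68.85 + $82.15 + $27.75 + $140.31 + $249.79 = $1,201.77
Net pay = $5,550.87 − $1,201.77 = $4,349.10

$4,349.10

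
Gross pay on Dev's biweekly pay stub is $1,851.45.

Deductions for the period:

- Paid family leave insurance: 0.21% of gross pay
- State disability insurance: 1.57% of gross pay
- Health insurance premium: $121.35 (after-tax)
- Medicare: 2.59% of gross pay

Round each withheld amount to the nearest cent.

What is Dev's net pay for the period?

$1,649.19

State disability insurance: $1,851.45 × 0.0157 = $29.07
Medicare: $1,851.45 × 0.0259 = $47.95
Paid family leave insurance: $1,851.45 × 0.0021 = $3.89
Health insurance premium: $121.35
Total deductions = $29.07 + $47.95 + $3.89 + $121.35 = $202.26
Net pay = $1,851.45 − $202.26 = $1,649.19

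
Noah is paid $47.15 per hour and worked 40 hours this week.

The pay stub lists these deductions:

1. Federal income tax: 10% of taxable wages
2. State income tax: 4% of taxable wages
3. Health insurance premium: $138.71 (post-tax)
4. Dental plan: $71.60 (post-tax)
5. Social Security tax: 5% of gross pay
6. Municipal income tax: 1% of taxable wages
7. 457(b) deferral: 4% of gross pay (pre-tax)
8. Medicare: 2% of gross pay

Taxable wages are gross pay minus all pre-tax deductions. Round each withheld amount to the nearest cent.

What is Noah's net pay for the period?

Gross pay: 40 × $47.15 = $1,886.00
457(b) deferral: $1,886.00 × 0.04 = $75.44
Taxable wages = $1,886.00 − $75.44 = $1,810.56
Municipal income tax: $1,810.56 × 0.01 = $18.11
Federal income tax: $1,810.56 × 0.1 = $181.06
State income tax: $1,810.56 × 0.04 = $72.42
Social Security tax: $1,886.00 × 0.05 = $94.30
Medicare: $1,886.00 × 0.02 = $37.72
Dental plan: $71.60
Health insurance premium: $138.71
Total deductions = $75.44 + $18.11 + $181.06 + $72.42 + $94.30 + $37.72 + $71.60 + $138.71 = $689.36
Net pay = $1,886.00 − $689.36 = $1,196.64

$1,196.64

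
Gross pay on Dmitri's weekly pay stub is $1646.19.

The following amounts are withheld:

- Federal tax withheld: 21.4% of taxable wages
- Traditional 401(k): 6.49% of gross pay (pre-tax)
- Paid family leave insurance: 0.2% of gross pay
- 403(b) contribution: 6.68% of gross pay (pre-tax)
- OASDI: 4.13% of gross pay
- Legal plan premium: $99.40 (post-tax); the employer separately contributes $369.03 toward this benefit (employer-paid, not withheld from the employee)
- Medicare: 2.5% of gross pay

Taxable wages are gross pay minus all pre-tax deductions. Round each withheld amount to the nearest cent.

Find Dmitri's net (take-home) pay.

$911.66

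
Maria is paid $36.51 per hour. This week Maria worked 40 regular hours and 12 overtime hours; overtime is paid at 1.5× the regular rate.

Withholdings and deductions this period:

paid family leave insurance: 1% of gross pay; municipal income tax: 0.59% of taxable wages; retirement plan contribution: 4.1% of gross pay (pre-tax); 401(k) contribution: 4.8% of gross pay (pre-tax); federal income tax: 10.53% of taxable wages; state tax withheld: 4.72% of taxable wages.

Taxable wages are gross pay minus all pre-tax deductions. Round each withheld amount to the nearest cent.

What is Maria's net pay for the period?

Regular pay: 40 × $36.51 = $1,460.40
Overtime pay: 12 × $36.51 × 1.5 = $657.18
Gross pay = $1,460.40 + $657.18 = $2,117.58
401(k) contribution: $2,117.58 × 0.048 = $101.64
Retirement plan contribution: $2,117.58 × 0.041 = $86.82
Pre-tax total = $101.64 + $86.82 = $188.46
Taxable wages = $2,117.58 − $188.46 = $1,929.12
Federal income tax: $1,929.12 × 0.1053 = $203.14
State tax withheld: $1,929.12 × 0.0472 = $91.05
Municipal income tax: $1,929.12 × 0.0059 = $11.38
Paid family leave insurance: $2,117.58 × 0.01 = $21.18
Total deductions = $101.64 + $86.82 + $203.14 + $91.05 + $11.38 + $21.18 = $515.21
Net pay = $2,117.58 − $515.21 = $1,602.37

$1,602.37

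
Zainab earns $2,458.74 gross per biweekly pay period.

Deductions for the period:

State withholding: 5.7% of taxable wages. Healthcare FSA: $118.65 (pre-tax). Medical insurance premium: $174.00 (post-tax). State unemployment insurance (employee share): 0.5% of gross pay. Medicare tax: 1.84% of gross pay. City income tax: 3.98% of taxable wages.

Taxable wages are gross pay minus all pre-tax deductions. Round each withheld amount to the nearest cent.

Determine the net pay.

Healthcare FSA: $118.65
Taxable wages = $2,458.74 − $118.65 = $2,340.09
State withholding: $2,340.09 × 0.057 = $133.39
City income tax: $2,340.09 × 0.0398 = $93.14
Medicare tax: $2,458.74 × 0.0184 = $45.24
State unemployment insurance (employee share): $2,458.74 × 0.005 = $12.29
Medical insurance premium: $174.00
Total deductions = $118.65 + $133.39 + $93.14 + $45.24 + $12.29 + $174.00 = $576.71
Net pay = $2,458.74 − $576.71 = $1,882.03

$1,882.03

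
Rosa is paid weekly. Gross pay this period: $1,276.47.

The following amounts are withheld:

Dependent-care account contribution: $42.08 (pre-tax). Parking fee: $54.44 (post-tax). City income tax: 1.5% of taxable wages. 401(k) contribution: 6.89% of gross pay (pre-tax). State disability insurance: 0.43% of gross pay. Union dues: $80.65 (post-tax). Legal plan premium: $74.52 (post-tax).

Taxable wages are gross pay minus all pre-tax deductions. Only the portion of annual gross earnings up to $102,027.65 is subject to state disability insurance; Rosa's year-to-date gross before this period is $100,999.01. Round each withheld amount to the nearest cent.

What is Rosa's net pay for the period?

$915.21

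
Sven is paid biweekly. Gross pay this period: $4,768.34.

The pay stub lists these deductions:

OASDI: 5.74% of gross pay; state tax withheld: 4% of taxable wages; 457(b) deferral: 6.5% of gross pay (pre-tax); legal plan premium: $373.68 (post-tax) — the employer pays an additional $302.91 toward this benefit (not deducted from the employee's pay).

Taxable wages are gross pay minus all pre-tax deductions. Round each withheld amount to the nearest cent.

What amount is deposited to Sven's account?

$3,632.68

457(b) deferral: $4,768.34 × 0.065 = $309.94
Taxable wages = $4,768.34 − $309.94 = $4,458.40
State tax withheld: $4,458.40 × 0.04 = $178.34
OASDI: $4,768.34 × 0.0574 = $273.70
Legal plan premium: $373.68
(Employer's $302.91 toward legal plan premium is not withheld from the employee.)
Total deductions = $309.94 + $178.34 + $273.70 + $373.68 = $1,135.66
Net pay = $4,768.34 − $1,135.66 = $3,632.68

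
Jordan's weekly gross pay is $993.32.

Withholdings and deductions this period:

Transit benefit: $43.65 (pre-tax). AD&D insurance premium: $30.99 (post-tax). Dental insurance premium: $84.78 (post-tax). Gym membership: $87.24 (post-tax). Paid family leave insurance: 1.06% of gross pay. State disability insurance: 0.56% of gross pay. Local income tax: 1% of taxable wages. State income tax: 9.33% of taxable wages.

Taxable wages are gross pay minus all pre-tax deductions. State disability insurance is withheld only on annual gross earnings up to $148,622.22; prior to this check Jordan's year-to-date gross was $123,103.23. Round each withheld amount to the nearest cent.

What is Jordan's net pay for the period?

$632.47

Transit benefit: $43.65
Taxable wages = $993.32 − $43.65 = $949.67
Local income tax: $949.67 × 0.01 = $9.50
State income tax: $949.67 × 0.0933 = $88.60
State disability insurance: cap not yet reached, full $993.32 is subject → $993.32 × 0.0056 = $5.56
Paid family leave insurance: $993.32 × 0.0106 = $10.53
Gym membership: $87.24
Dental insurance premium: $84.78
AD&D insurance premium: $30.99
Total deductions = $43.65 + $9.50 + $88.60 + $5.56 + $10.53 + $87.24 + $84.78 + $30.99 = $360.85
Net pay = $993.32 − $360.85 = $632.47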